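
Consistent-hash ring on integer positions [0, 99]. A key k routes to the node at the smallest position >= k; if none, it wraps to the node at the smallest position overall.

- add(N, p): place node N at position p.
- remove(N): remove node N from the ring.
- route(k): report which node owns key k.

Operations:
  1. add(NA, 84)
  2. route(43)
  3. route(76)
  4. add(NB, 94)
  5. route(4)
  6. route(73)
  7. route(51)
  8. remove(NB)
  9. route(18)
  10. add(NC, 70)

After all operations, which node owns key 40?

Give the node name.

Answer: NC

Derivation:
Op 1: add NA@84 -> ring=[84:NA]
Op 2: route key 43: smallest pos >= 43 is 84 -> NA
Op 3: route key 76: smallest pos >= 76 is 84 -> NA
Op 4: add NB@94 -> ring=[84:NA,94:NB]
Op 5: route key 4: smallest pos >= 4 is 84 -> NA
Op 6: route key 73: smallest pos >= 73 is 84 -> NA
Op 7: route key 51: smallest pos >= 51 is 84 -> NA
Op 8: remove NB -> ring=[84:NA]
Op 9: route key 18: smallest pos >= 18 is 84 -> NA
Op 10: add NC@70 -> ring=[70:NC,84:NA]
Final route key 40: smallest pos >= 40 is 70 -> NC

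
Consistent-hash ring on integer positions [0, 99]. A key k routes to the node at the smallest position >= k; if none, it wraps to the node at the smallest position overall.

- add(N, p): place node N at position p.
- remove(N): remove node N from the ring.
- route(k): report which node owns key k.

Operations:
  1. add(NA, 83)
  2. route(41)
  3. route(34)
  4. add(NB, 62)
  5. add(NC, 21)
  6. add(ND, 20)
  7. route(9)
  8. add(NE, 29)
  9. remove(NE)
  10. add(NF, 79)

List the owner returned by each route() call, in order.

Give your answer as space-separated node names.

Answer: NA NA ND

Derivation:
Op 1: add NA@83 -> ring=[83:NA]
Op 2: route key 41: smallest pos >= 41 is 83 -> NA
Op 3: route key 34: smallest pos >= 34 is 83 -> NA
Op 4: add NB@62 -> ring=[62:NB,83:NA]
Op 5: add NC@21 -> ring=[21:NC,62:NB,83:NA]
Op 6: add ND@20 -> ring=[20:ND,21:NC,62:NB,83:NA]
Op 7: route key 9: smallest pos >= 9 is 20 -> ND
Op 8: add NE@29 -> ring=[20:ND,21:NC,29:NE,62:NB,83:NA]
Op 9: remove NE -> ring=[20:ND,21:NC,62:NB,83:NA]
Op 10: add NF@79 -> ring=[20:ND,21:NC,62:NB,79:NF,83:NA]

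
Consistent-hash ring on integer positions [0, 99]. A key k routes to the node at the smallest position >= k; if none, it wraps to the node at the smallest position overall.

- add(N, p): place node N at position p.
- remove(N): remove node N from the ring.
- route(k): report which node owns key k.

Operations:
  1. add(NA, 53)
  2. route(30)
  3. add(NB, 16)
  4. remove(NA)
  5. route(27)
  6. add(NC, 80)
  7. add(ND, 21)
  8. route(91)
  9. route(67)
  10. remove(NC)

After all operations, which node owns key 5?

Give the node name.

Op 1: add NA@53 -> ring=[53:NA]
Op 2: route key 30: smallest pos >= 30 is 53 -> NA
Op 3: add NB@16 -> ring=[16:NB,53:NA]
Op 4: remove NA -> ring=[16:NB]
Op 5: route key 27: none >= 27, wrap to smallest pos 16 -> NB
Op 6: add NC@80 -> ring=[16:NB,80:NC]
Op 7: add ND@21 -> ring=[16:NB,21:ND,80:NC]
Op 8: route key 91: none >= 91, wrap to smallest pos 16 -> NB
Op 9: route key 67: smallest pos >= 67 is 80 -> NC
Op 10: remove NC -> ring=[16:NB,21:ND]
Final route key 5: smallest pos >= 5 is 16 -> NB

Answer: NB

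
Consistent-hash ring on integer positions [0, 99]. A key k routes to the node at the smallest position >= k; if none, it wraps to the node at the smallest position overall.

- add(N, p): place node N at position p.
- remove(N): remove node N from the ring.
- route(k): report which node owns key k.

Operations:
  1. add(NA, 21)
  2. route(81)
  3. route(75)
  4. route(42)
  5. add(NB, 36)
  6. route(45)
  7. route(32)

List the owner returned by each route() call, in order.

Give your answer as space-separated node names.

Op 1: add NA@21 -> ring=[21:NA]
Op 2: route key 81: none >= 81, wrap to smallest pos 21 -> NA
Op 3: route key 75: none >= 75, wrap to smallest pos 21 -> NA
Op 4: route key 42: none >= 42, wrap to smallest pos 21 -> NA
Op 5: add NB@36 -> ring=[21:NA,36:NB]
Op 6: route key 45: none >= 45, wrap to smallest pos 21 -> NA
Op 7: route key 32: smallest pos >= 32 is 36 -> NB

Answer: NA NA NA NA NB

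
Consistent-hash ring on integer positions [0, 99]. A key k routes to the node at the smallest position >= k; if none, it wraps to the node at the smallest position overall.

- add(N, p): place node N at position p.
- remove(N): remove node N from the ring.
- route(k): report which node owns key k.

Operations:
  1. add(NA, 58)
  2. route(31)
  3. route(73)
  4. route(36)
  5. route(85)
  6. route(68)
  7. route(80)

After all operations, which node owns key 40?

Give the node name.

Answer: NA

Derivation:
Op 1: add NA@58 -> ring=[58:NA]
Op 2: route key 31: smallest pos >= 31 is 58 -> NA
Op 3: route key 73: none >= 73, wrap to smallest pos 58 -> NA
Op 4: route key 36: smallest pos >= 36 is 58 -> NA
Op 5: route key 85: none >= 85, wrap to smallest pos 58 -> NA
Op 6: route key 68: none >= 68, wrap to smallest pos 58 -> NA
Op 7: route key 80: none >= 80, wrap to smallest pos 58 -> NA
Final route key 40: smallest pos >= 40 is 58 -> NA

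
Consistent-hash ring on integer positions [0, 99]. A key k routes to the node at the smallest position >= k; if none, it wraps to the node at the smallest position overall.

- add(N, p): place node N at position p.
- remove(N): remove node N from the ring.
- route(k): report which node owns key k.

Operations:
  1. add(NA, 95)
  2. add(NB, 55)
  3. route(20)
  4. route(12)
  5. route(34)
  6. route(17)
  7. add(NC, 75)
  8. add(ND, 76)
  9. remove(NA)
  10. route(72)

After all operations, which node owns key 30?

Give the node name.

Op 1: add NA@95 -> ring=[95:NA]
Op 2: add NB@55 -> ring=[55:NB,95:NA]
Op 3: route key 20: smallest pos >= 20 is 55 -> NB
Op 4: route key 12: smallest pos >= 12 is 55 -> NB
Op 5: route key 34: smallest pos >= 34 is 55 -> NB
Op 6: route key 17: smallest pos >= 17 is 55 -> NB
Op 7: add NC@75 -> ring=[55:NB,75:NC,95:NA]
Op 8: add ND@76 -> ring=[55:NB,75:NC,76:ND,95:NA]
Op 9: remove NA -> ring=[55:NB,75:NC,76:ND]
Op 10: route key 72: smallest pos >= 72 is 75 -> NC
Final route key 30: smallest pos >= 30 is 55 -> NB

Answer: NB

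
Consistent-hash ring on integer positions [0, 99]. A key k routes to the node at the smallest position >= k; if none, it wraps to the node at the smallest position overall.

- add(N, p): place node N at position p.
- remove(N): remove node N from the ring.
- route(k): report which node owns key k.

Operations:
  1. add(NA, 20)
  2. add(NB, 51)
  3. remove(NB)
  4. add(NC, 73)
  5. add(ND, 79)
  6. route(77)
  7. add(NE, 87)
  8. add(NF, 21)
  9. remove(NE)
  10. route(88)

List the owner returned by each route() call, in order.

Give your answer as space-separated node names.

Answer: ND NA

Derivation:
Op 1: add NA@20 -> ring=[20:NA]
Op 2: add NB@51 -> ring=[20:NA,51:NB]
Op 3: remove NB -> ring=[20:NA]
Op 4: add NC@73 -> ring=[20:NA,73:NC]
Op 5: add ND@79 -> ring=[20:NA,73:NC,79:ND]
Op 6: route key 77: smallest pos >= 77 is 79 -> ND
Op 7: add NE@87 -> ring=[20:NA,73:NC,79:ND,87:NE]
Op 8: add NF@21 -> ring=[20:NA,21:NF,73:NC,79:ND,87:NE]
Op 9: remove NE -> ring=[20:NA,21:NF,73:NC,79:ND]
Op 10: route key 88: none >= 88, wrap to smallest pos 20 -> NA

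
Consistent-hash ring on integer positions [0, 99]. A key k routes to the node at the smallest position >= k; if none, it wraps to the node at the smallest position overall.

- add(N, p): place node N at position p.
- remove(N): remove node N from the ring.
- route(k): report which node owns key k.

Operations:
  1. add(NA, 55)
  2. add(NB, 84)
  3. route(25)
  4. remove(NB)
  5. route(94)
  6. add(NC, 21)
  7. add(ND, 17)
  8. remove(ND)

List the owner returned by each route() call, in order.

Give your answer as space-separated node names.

Op 1: add NA@55 -> ring=[55:NA]
Op 2: add NB@84 -> ring=[55:NA,84:NB]
Op 3: route key 25: smallest pos >= 25 is 55 -> NA
Op 4: remove NB -> ring=[55:NA]
Op 5: route key 94: none >= 94, wrap to smallest pos 55 -> NA
Op 6: add NC@21 -> ring=[21:NC,55:NA]
Op 7: add ND@17 -> ring=[17:ND,21:NC,55:NA]
Op 8: remove ND -> ring=[21:NC,55:NA]

Answer: NA NA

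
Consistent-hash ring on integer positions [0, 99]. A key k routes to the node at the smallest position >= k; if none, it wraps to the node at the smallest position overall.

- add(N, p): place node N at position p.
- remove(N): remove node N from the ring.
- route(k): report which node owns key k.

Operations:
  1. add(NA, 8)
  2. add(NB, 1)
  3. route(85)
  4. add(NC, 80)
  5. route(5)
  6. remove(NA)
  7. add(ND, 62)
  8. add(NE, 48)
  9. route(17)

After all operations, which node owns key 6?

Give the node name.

Op 1: add NA@8 -> ring=[8:NA]
Op 2: add NB@1 -> ring=[1:NB,8:NA]
Op 3: route key 85: none >= 85, wrap to smallest pos 1 -> NB
Op 4: add NC@80 -> ring=[1:NB,8:NA,80:NC]
Op 5: route key 5: smallest pos >= 5 is 8 -> NA
Op 6: remove NA -> ring=[1:NB,80:NC]
Op 7: add ND@62 -> ring=[1:NB,62:ND,80:NC]
Op 8: add NE@48 -> ring=[1:NB,48:NE,62:ND,80:NC]
Op 9: route key 17: smallest pos >= 17 is 48 -> NE
Final route key 6: smallest pos >= 6 is 48 -> NE

Answer: NE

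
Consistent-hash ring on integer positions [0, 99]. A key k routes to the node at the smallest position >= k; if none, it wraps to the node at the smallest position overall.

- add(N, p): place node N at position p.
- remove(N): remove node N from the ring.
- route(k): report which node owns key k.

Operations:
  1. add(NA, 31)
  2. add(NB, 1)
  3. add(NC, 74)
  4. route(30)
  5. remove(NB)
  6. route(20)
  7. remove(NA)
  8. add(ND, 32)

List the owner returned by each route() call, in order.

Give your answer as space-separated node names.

Answer: NA NA

Derivation:
Op 1: add NA@31 -> ring=[31:NA]
Op 2: add NB@1 -> ring=[1:NB,31:NA]
Op 3: add NC@74 -> ring=[1:NB,31:NA,74:NC]
Op 4: route key 30: smallest pos >= 30 is 31 -> NA
Op 5: remove NB -> ring=[31:NA,74:NC]
Op 6: route key 20: smallest pos >= 20 is 31 -> NA
Op 7: remove NA -> ring=[74:NC]
Op 8: add ND@32 -> ring=[32:ND,74:NC]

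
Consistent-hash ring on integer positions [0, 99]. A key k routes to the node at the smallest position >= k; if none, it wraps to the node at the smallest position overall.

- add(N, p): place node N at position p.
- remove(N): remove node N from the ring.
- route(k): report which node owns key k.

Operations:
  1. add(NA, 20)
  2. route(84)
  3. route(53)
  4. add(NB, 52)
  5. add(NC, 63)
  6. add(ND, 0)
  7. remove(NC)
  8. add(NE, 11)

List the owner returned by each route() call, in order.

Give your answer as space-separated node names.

Answer: NA NA

Derivation:
Op 1: add NA@20 -> ring=[20:NA]
Op 2: route key 84: none >= 84, wrap to smallest pos 20 -> NA
Op 3: route key 53: none >= 53, wrap to smallest pos 20 -> NA
Op 4: add NB@52 -> ring=[20:NA,52:NB]
Op 5: add NC@63 -> ring=[20:NA,52:NB,63:NC]
Op 6: add ND@0 -> ring=[0:ND,20:NA,52:NB,63:NC]
Op 7: remove NC -> ring=[0:ND,20:NA,52:NB]
Op 8: add NE@11 -> ring=[0:ND,11:NE,20:NA,52:NB]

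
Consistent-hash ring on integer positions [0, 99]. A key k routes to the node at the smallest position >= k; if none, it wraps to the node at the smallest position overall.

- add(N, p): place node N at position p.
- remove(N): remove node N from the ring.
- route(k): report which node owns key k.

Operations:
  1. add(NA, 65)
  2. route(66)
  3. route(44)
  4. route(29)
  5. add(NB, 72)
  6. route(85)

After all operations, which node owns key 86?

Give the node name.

Answer: NA

Derivation:
Op 1: add NA@65 -> ring=[65:NA]
Op 2: route key 66: none >= 66, wrap to smallest pos 65 -> NA
Op 3: route key 44: smallest pos >= 44 is 65 -> NA
Op 4: route key 29: smallest pos >= 29 is 65 -> NA
Op 5: add NB@72 -> ring=[65:NA,72:NB]
Op 6: route key 85: none >= 85, wrap to smallest pos 65 -> NA
Final route key 86: none >= 86, wrap to smallest pos 65 -> NA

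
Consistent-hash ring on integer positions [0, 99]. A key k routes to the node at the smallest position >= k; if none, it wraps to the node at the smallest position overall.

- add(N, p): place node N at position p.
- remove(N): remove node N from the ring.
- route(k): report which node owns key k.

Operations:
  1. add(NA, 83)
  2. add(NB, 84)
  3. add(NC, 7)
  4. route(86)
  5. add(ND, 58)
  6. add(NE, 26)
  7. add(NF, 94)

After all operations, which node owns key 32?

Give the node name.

Op 1: add NA@83 -> ring=[83:NA]
Op 2: add NB@84 -> ring=[83:NA,84:NB]
Op 3: add NC@7 -> ring=[7:NC,83:NA,84:NB]
Op 4: route key 86: none >= 86, wrap to smallest pos 7 -> NC
Op 5: add ND@58 -> ring=[7:NC,58:ND,83:NA,84:NB]
Op 6: add NE@26 -> ring=[7:NC,26:NE,58:ND,83:NA,84:NB]
Op 7: add NF@94 -> ring=[7:NC,26:NE,58:ND,83:NA,84:NB,94:NF]
Final route key 32: smallest pos >= 32 is 58 -> ND

Answer: ND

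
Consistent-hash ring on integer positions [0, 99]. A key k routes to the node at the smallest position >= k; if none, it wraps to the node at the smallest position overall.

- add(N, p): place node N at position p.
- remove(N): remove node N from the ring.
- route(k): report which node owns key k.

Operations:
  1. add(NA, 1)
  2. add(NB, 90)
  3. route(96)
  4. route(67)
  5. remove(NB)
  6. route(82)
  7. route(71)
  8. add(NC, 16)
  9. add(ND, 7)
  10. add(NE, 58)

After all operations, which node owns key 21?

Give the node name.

Answer: NE

Derivation:
Op 1: add NA@1 -> ring=[1:NA]
Op 2: add NB@90 -> ring=[1:NA,90:NB]
Op 3: route key 96: none >= 96, wrap to smallest pos 1 -> NA
Op 4: route key 67: smallest pos >= 67 is 90 -> NB
Op 5: remove NB -> ring=[1:NA]
Op 6: route key 82: none >= 82, wrap to smallest pos 1 -> NA
Op 7: route key 71: none >= 71, wrap to smallest pos 1 -> NA
Op 8: add NC@16 -> ring=[1:NA,16:NC]
Op 9: add ND@7 -> ring=[1:NA,7:ND,16:NC]
Op 10: add NE@58 -> ring=[1:NA,7:ND,16:NC,58:NE]
Final route key 21: smallest pos >= 21 is 58 -> NE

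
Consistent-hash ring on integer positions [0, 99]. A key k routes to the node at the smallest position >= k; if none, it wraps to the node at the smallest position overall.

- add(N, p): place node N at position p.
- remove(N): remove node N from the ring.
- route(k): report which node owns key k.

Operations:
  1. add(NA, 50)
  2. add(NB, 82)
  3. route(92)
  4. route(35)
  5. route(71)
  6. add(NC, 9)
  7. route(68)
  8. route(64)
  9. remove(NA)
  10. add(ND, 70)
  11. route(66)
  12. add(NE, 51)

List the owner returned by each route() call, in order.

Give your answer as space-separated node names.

Op 1: add NA@50 -> ring=[50:NA]
Op 2: add NB@82 -> ring=[50:NA,82:NB]
Op 3: route key 92: none >= 92, wrap to smallest pos 50 -> NA
Op 4: route key 35: smallest pos >= 35 is 50 -> NA
Op 5: route key 71: smallest pos >= 71 is 82 -> NB
Op 6: add NC@9 -> ring=[9:NC,50:NA,82:NB]
Op 7: route key 68: smallest pos >= 68 is 82 -> NB
Op 8: route key 64: smallest pos >= 64 is 82 -> NB
Op 9: remove NA -> ring=[9:NC,82:NB]
Op 10: add ND@70 -> ring=[9:NC,70:ND,82:NB]
Op 11: route key 66: smallest pos >= 66 is 70 -> ND
Op 12: add NE@51 -> ring=[9:NC,51:NE,70:ND,82:NB]

Answer: NA NA NB NB NB ND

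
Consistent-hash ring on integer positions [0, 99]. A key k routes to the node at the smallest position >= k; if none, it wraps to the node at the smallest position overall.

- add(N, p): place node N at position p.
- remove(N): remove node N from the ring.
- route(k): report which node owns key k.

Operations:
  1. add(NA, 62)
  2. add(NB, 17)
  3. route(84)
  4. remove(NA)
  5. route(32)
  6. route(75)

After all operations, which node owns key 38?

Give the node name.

Answer: NB

Derivation:
Op 1: add NA@62 -> ring=[62:NA]
Op 2: add NB@17 -> ring=[17:NB,62:NA]
Op 3: route key 84: none >= 84, wrap to smallest pos 17 -> NB
Op 4: remove NA -> ring=[17:NB]
Op 5: route key 32: none >= 32, wrap to smallest pos 17 -> NB
Op 6: route key 75: none >= 75, wrap to smallest pos 17 -> NB
Final route key 38: none >= 38, wrap to smallest pos 17 -> NB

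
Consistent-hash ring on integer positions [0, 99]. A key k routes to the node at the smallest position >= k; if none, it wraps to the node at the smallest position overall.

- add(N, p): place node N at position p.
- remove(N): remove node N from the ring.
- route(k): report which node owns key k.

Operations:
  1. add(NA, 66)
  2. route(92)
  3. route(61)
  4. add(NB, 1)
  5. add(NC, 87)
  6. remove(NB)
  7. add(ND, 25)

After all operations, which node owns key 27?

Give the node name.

Answer: NA

Derivation:
Op 1: add NA@66 -> ring=[66:NA]
Op 2: route key 92: none >= 92, wrap to smallest pos 66 -> NA
Op 3: route key 61: smallest pos >= 61 is 66 -> NA
Op 4: add NB@1 -> ring=[1:NB,66:NA]
Op 5: add NC@87 -> ring=[1:NB,66:NA,87:NC]
Op 6: remove NB -> ring=[66:NA,87:NC]
Op 7: add ND@25 -> ring=[25:ND,66:NA,87:NC]
Final route key 27: smallest pos >= 27 is 66 -> NA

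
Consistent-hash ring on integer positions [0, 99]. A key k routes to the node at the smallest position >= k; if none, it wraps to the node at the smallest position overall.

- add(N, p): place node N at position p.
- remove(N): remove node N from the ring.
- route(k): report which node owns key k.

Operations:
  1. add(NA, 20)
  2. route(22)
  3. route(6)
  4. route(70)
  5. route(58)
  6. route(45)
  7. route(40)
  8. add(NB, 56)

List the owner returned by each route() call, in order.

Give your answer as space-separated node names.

Op 1: add NA@20 -> ring=[20:NA]
Op 2: route key 22: none >= 22, wrap to smallest pos 20 -> NA
Op 3: route key 6: smallest pos >= 6 is 20 -> NA
Op 4: route key 70: none >= 70, wrap to smallest pos 20 -> NA
Op 5: route key 58: none >= 58, wrap to smallest pos 20 -> NA
Op 6: route key 45: none >= 45, wrap to smallest pos 20 -> NA
Op 7: route key 40: none >= 40, wrap to smallest pos 20 -> NA
Op 8: add NB@56 -> ring=[20:NA,56:NB]

Answer: NA NA NA NA NA NA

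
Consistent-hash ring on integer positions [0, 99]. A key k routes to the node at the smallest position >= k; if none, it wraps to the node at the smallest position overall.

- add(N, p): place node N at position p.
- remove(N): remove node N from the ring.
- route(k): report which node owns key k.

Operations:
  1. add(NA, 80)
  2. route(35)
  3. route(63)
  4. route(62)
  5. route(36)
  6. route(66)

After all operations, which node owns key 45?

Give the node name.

Answer: NA

Derivation:
Op 1: add NA@80 -> ring=[80:NA]
Op 2: route key 35: smallest pos >= 35 is 80 -> NA
Op 3: route key 63: smallest pos >= 63 is 80 -> NA
Op 4: route key 62: smallest pos >= 62 is 80 -> NA
Op 5: route key 36: smallest pos >= 36 is 80 -> NA
Op 6: route key 66: smallest pos >= 66 is 80 -> NA
Final route key 45: smallest pos >= 45 is 80 -> NA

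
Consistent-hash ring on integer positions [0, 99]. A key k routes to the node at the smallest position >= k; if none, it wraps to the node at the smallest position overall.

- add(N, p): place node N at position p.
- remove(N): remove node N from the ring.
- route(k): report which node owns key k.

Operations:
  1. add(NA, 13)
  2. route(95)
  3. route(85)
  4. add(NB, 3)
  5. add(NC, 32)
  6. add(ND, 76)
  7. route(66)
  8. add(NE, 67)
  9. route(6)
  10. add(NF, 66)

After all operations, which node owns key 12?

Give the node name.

Op 1: add NA@13 -> ring=[13:NA]
Op 2: route key 95: none >= 95, wrap to smallest pos 13 -> NA
Op 3: route key 85: none >= 85, wrap to smallest pos 13 -> NA
Op 4: add NB@3 -> ring=[3:NB,13:NA]
Op 5: add NC@32 -> ring=[3:NB,13:NA,32:NC]
Op 6: add ND@76 -> ring=[3:NB,13:NA,32:NC,76:ND]
Op 7: route key 66: smallest pos >= 66 is 76 -> ND
Op 8: add NE@67 -> ring=[3:NB,13:NA,32:NC,67:NE,76:ND]
Op 9: route key 6: smallest pos >= 6 is 13 -> NA
Op 10: add NF@66 -> ring=[3:NB,13:NA,32:NC,66:NF,67:NE,76:ND]
Final route key 12: smallest pos >= 12 is 13 -> NA

Answer: NA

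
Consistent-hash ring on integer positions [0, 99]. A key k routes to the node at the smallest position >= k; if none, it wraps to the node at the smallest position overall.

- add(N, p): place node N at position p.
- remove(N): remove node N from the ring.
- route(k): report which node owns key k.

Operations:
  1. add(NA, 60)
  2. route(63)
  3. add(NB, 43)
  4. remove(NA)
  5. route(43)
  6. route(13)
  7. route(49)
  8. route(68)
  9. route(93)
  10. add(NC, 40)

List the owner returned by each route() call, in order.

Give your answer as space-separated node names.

Answer: NA NB NB NB NB NB

Derivation:
Op 1: add NA@60 -> ring=[60:NA]
Op 2: route key 63: none >= 63, wrap to smallest pos 60 -> NA
Op 3: add NB@43 -> ring=[43:NB,60:NA]
Op 4: remove NA -> ring=[43:NB]
Op 5: route key 43: smallest pos >= 43 is 43 -> NB
Op 6: route key 13: smallest pos >= 13 is 43 -> NB
Op 7: route key 49: none >= 49, wrap to smallest pos 43 -> NB
Op 8: route key 68: none >= 68, wrap to smallest pos 43 -> NB
Op 9: route key 93: none >= 93, wrap to smallest pos 43 -> NB
Op 10: add NC@40 -> ring=[40:NC,43:NB]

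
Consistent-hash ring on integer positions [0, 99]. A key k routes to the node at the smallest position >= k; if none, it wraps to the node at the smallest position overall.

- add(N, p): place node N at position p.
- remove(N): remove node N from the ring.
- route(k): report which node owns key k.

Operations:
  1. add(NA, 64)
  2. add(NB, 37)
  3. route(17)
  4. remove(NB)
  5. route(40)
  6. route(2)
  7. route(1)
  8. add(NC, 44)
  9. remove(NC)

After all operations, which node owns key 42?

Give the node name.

Op 1: add NA@64 -> ring=[64:NA]
Op 2: add NB@37 -> ring=[37:NB,64:NA]
Op 3: route key 17: smallest pos >= 17 is 37 -> NB
Op 4: remove NB -> ring=[64:NA]
Op 5: route key 40: smallest pos >= 40 is 64 -> NA
Op 6: route key 2: smallest pos >= 2 is 64 -> NA
Op 7: route key 1: smallest pos >= 1 is 64 -> NA
Op 8: add NC@44 -> ring=[44:NC,64:NA]
Op 9: remove NC -> ring=[64:NA]
Final route key 42: smallest pos >= 42 is 64 -> NA

Answer: NA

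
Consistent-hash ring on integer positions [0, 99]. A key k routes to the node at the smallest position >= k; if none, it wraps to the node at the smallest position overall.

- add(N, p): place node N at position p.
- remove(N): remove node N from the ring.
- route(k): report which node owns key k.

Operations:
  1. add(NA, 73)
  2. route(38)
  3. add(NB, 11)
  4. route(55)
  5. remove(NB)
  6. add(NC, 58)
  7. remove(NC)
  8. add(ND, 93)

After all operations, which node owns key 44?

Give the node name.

Answer: NA

Derivation:
Op 1: add NA@73 -> ring=[73:NA]
Op 2: route key 38: smallest pos >= 38 is 73 -> NA
Op 3: add NB@11 -> ring=[11:NB,73:NA]
Op 4: route key 55: smallest pos >= 55 is 73 -> NA
Op 5: remove NB -> ring=[73:NA]
Op 6: add NC@58 -> ring=[58:NC,73:NA]
Op 7: remove NC -> ring=[73:NA]
Op 8: add ND@93 -> ring=[73:NA,93:ND]
Final route key 44: smallest pos >= 44 is 73 -> NA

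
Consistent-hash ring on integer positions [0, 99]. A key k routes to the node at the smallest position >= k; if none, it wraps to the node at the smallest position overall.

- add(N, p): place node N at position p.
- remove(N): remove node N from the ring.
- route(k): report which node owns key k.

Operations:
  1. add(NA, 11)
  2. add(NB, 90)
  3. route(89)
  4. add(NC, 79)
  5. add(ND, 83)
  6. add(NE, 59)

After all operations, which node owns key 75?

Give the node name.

Answer: NC

Derivation:
Op 1: add NA@11 -> ring=[11:NA]
Op 2: add NB@90 -> ring=[11:NA,90:NB]
Op 3: route key 89: smallest pos >= 89 is 90 -> NB
Op 4: add NC@79 -> ring=[11:NA,79:NC,90:NB]
Op 5: add ND@83 -> ring=[11:NA,79:NC,83:ND,90:NB]
Op 6: add NE@59 -> ring=[11:NA,59:NE,79:NC,83:ND,90:NB]
Final route key 75: smallest pos >= 75 is 79 -> NC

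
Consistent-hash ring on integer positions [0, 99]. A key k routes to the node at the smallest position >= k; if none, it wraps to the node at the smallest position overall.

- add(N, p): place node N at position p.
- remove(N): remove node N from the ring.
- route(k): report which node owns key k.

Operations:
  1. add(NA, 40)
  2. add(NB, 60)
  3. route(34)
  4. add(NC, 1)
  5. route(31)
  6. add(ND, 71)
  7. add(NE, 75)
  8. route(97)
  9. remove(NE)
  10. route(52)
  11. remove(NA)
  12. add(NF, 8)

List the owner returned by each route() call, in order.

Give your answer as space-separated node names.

Answer: NA NA NC NB

Derivation:
Op 1: add NA@40 -> ring=[40:NA]
Op 2: add NB@60 -> ring=[40:NA,60:NB]
Op 3: route key 34: smallest pos >= 34 is 40 -> NA
Op 4: add NC@1 -> ring=[1:NC,40:NA,60:NB]
Op 5: route key 31: smallest pos >= 31 is 40 -> NA
Op 6: add ND@71 -> ring=[1:NC,40:NA,60:NB,71:ND]
Op 7: add NE@75 -> ring=[1:NC,40:NA,60:NB,71:ND,75:NE]
Op 8: route key 97: none >= 97, wrap to smallest pos 1 -> NC
Op 9: remove NE -> ring=[1:NC,40:NA,60:NB,71:ND]
Op 10: route key 52: smallest pos >= 52 is 60 -> NB
Op 11: remove NA -> ring=[1:NC,60:NB,71:ND]
Op 12: add NF@8 -> ring=[1:NC,8:NF,60:NB,71:ND]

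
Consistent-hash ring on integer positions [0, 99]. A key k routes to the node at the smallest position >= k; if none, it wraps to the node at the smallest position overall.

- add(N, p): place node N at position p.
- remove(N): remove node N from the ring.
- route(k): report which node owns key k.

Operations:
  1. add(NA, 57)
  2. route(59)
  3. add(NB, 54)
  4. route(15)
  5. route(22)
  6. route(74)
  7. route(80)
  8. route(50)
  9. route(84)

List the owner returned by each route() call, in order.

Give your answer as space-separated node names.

Op 1: add NA@57 -> ring=[57:NA]
Op 2: route key 59: none >= 59, wrap to smallest pos 57 -> NA
Op 3: add NB@54 -> ring=[54:NB,57:NA]
Op 4: route key 15: smallest pos >= 15 is 54 -> NB
Op 5: route key 22: smallest pos >= 22 is 54 -> NB
Op 6: route key 74: none >= 74, wrap to smallest pos 54 -> NB
Op 7: route key 80: none >= 80, wrap to smallest pos 54 -> NB
Op 8: route key 50: smallest pos >= 50 is 54 -> NB
Op 9: route key 84: none >= 84, wrap to smallest pos 54 -> NB

Answer: NA NB NB NB NB NB NB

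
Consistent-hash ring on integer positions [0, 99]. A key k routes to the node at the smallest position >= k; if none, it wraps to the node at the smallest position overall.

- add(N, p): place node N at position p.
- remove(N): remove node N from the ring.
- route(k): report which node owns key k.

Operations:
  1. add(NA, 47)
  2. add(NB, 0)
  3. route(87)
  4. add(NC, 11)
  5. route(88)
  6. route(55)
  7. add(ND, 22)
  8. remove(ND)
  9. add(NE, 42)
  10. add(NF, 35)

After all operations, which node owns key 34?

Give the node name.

Answer: NF

Derivation:
Op 1: add NA@47 -> ring=[47:NA]
Op 2: add NB@0 -> ring=[0:NB,47:NA]
Op 3: route key 87: none >= 87, wrap to smallest pos 0 -> NB
Op 4: add NC@11 -> ring=[0:NB,11:NC,47:NA]
Op 5: route key 88: none >= 88, wrap to smallest pos 0 -> NB
Op 6: route key 55: none >= 55, wrap to smallest pos 0 -> NB
Op 7: add ND@22 -> ring=[0:NB,11:NC,22:ND,47:NA]
Op 8: remove ND -> ring=[0:NB,11:NC,47:NA]
Op 9: add NE@42 -> ring=[0:NB,11:NC,42:NE,47:NA]
Op 10: add NF@35 -> ring=[0:NB,11:NC,35:NF,42:NE,47:NA]
Final route key 34: smallest pos >= 34 is 35 -> NF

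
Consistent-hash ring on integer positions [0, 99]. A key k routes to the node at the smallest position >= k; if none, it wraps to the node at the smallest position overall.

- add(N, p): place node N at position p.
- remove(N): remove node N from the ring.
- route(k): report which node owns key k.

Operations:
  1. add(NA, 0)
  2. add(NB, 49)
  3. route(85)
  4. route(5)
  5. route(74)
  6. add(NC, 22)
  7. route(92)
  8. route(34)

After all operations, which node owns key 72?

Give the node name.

Answer: NA

Derivation:
Op 1: add NA@0 -> ring=[0:NA]
Op 2: add NB@49 -> ring=[0:NA,49:NB]
Op 3: route key 85: none >= 85, wrap to smallest pos 0 -> NA
Op 4: route key 5: smallest pos >= 5 is 49 -> NB
Op 5: route key 74: none >= 74, wrap to smallest pos 0 -> NA
Op 6: add NC@22 -> ring=[0:NA,22:NC,49:NB]
Op 7: route key 92: none >= 92, wrap to smallest pos 0 -> NA
Op 8: route key 34: smallest pos >= 34 is 49 -> NB
Final route key 72: none >= 72, wrap to smallest pos 0 -> NA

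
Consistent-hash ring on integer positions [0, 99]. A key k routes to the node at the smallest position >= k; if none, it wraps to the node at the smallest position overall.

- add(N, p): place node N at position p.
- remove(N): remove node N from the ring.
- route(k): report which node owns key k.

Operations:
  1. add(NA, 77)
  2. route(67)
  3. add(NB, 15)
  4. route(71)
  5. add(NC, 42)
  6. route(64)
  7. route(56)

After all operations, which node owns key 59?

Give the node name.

Op 1: add NA@77 -> ring=[77:NA]
Op 2: route key 67: smallest pos >= 67 is 77 -> NA
Op 3: add NB@15 -> ring=[15:NB,77:NA]
Op 4: route key 71: smallest pos >= 71 is 77 -> NA
Op 5: add NC@42 -> ring=[15:NB,42:NC,77:NA]
Op 6: route key 64: smallest pos >= 64 is 77 -> NA
Op 7: route key 56: smallest pos >= 56 is 77 -> NA
Final route key 59: smallest pos >= 59 is 77 -> NA

Answer: NA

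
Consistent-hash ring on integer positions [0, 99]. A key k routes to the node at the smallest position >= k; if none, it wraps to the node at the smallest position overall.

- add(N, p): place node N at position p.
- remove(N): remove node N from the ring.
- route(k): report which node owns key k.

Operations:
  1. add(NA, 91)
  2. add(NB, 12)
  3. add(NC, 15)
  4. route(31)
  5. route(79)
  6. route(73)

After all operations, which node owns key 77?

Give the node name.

Answer: NA

Derivation:
Op 1: add NA@91 -> ring=[91:NA]
Op 2: add NB@12 -> ring=[12:NB,91:NA]
Op 3: add NC@15 -> ring=[12:NB,15:NC,91:NA]
Op 4: route key 31: smallest pos >= 31 is 91 -> NA
Op 5: route key 79: smallest pos >= 79 is 91 -> NA
Op 6: route key 73: smallest pos >= 73 is 91 -> NA
Final route key 77: smallest pos >= 77 is 91 -> NA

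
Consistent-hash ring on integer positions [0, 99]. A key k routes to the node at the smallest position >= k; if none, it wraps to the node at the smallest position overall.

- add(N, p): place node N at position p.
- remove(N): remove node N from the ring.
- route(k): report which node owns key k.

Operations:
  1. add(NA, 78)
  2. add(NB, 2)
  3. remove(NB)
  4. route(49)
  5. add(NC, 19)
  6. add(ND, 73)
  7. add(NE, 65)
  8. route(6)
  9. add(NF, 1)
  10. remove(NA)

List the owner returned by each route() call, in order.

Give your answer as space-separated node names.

Answer: NA NC

Derivation:
Op 1: add NA@78 -> ring=[78:NA]
Op 2: add NB@2 -> ring=[2:NB,78:NA]
Op 3: remove NB -> ring=[78:NA]
Op 4: route key 49: smallest pos >= 49 is 78 -> NA
Op 5: add NC@19 -> ring=[19:NC,78:NA]
Op 6: add ND@73 -> ring=[19:NC,73:ND,78:NA]
Op 7: add NE@65 -> ring=[19:NC,65:NE,73:ND,78:NA]
Op 8: route key 6: smallest pos >= 6 is 19 -> NC
Op 9: add NF@1 -> ring=[1:NF,19:NC,65:NE,73:ND,78:NA]
Op 10: remove NA -> ring=[1:NF,19:NC,65:NE,73:ND]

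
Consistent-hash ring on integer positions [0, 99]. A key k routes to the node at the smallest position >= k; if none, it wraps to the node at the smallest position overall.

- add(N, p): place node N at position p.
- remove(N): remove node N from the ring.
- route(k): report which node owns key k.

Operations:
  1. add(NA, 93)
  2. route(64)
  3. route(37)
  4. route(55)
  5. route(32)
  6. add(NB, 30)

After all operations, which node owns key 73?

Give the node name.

Op 1: add NA@93 -> ring=[93:NA]
Op 2: route key 64: smallest pos >= 64 is 93 -> NA
Op 3: route key 37: smallest pos >= 37 is 93 -> NA
Op 4: route key 55: smallest pos >= 55 is 93 -> NA
Op 5: route key 32: smallest pos >= 32 is 93 -> NA
Op 6: add NB@30 -> ring=[30:NB,93:NA]
Final route key 73: smallest pos >= 73 is 93 -> NA

Answer: NA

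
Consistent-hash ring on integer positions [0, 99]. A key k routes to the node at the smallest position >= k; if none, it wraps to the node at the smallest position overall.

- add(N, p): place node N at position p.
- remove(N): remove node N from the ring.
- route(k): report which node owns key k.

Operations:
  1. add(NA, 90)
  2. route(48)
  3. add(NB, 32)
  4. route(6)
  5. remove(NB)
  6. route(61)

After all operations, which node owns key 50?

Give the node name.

Op 1: add NA@90 -> ring=[90:NA]
Op 2: route key 48: smallest pos >= 48 is 90 -> NA
Op 3: add NB@32 -> ring=[32:NB,90:NA]
Op 4: route key 6: smallest pos >= 6 is 32 -> NB
Op 5: remove NB -> ring=[90:NA]
Op 6: route key 61: smallest pos >= 61 is 90 -> NA
Final route key 50: smallest pos >= 50 is 90 -> NA

Answer: NA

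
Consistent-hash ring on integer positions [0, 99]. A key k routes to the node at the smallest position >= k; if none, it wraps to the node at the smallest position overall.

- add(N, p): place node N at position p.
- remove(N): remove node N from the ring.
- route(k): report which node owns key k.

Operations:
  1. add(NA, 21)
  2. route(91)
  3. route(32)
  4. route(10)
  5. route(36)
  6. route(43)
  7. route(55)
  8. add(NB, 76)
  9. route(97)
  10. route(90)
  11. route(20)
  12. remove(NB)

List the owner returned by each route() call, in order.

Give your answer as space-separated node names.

Answer: NA NA NA NA NA NA NA NA NA

Derivation:
Op 1: add NA@21 -> ring=[21:NA]
Op 2: route key 91: none >= 91, wrap to smallest pos 21 -> NA
Op 3: route key 32: none >= 32, wrap to smallest pos 21 -> NA
Op 4: route key 10: smallest pos >= 10 is 21 -> NA
Op 5: route key 36: none >= 36, wrap to smallest pos 21 -> NA
Op 6: route key 43: none >= 43, wrap to smallest pos 21 -> NA
Op 7: route key 55: none >= 55, wrap to smallest pos 21 -> NA
Op 8: add NB@76 -> ring=[21:NA,76:NB]
Op 9: route key 97: none >= 97, wrap to smallest pos 21 -> NA
Op 10: route key 90: none >= 90, wrap to smallest pos 21 -> NA
Op 11: route key 20: smallest pos >= 20 is 21 -> NA
Op 12: remove NB -> ring=[21:NA]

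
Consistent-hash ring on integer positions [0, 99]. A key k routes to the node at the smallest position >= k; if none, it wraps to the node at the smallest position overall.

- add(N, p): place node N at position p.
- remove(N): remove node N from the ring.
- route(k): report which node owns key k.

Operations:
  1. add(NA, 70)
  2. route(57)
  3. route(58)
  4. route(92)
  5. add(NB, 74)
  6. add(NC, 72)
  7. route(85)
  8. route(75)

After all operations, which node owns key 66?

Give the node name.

Answer: NA

Derivation:
Op 1: add NA@70 -> ring=[70:NA]
Op 2: route key 57: smallest pos >= 57 is 70 -> NA
Op 3: route key 58: smallest pos >= 58 is 70 -> NA
Op 4: route key 92: none >= 92, wrap to smallest pos 70 -> NA
Op 5: add NB@74 -> ring=[70:NA,74:NB]
Op 6: add NC@72 -> ring=[70:NA,72:NC,74:NB]
Op 7: route key 85: none >= 85, wrap to smallest pos 70 -> NA
Op 8: route key 75: none >= 75, wrap to smallest pos 70 -> NA
Final route key 66: smallest pos >= 66 is 70 -> NA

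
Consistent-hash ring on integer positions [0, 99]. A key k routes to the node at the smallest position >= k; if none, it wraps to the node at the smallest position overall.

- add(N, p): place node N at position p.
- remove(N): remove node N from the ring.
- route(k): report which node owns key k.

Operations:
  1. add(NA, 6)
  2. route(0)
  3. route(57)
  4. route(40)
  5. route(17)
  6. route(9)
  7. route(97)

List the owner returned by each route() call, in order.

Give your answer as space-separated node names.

Answer: NA NA NA NA NA NA

Derivation:
Op 1: add NA@6 -> ring=[6:NA]
Op 2: route key 0: smallest pos >= 0 is 6 -> NA
Op 3: route key 57: none >= 57, wrap to smallest pos 6 -> NA
Op 4: route key 40: none >= 40, wrap to smallest pos 6 -> NA
Op 5: route key 17: none >= 17, wrap to smallest pos 6 -> NA
Op 6: route key 9: none >= 9, wrap to smallest pos 6 -> NA
Op 7: route key 97: none >= 97, wrap to smallest pos 6 -> NA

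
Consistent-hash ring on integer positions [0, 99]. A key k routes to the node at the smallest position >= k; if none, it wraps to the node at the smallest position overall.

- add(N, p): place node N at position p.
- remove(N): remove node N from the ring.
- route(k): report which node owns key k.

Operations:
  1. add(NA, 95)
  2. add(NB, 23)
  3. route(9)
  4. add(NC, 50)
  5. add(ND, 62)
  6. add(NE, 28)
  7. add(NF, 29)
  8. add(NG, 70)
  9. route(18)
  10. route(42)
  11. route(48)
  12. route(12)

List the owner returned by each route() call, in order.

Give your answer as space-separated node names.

Answer: NB NB NC NC NB

Derivation:
Op 1: add NA@95 -> ring=[95:NA]
Op 2: add NB@23 -> ring=[23:NB,95:NA]
Op 3: route key 9: smallest pos >= 9 is 23 -> NB
Op 4: add NC@50 -> ring=[23:NB,50:NC,95:NA]
Op 5: add ND@62 -> ring=[23:NB,50:NC,62:ND,95:NA]
Op 6: add NE@28 -> ring=[23:NB,28:NE,50:NC,62:ND,95:NA]
Op 7: add NF@29 -> ring=[23:NB,28:NE,29:NF,50:NC,62:ND,95:NA]
Op 8: add NG@70 -> ring=[23:NB,28:NE,29:NF,50:NC,62:ND,70:NG,95:NA]
Op 9: route key 18: smallest pos >= 18 is 23 -> NB
Op 10: route key 42: smallest pos >= 42 is 50 -> NC
Op 11: route key 48: smallest pos >= 48 is 50 -> NC
Op 12: route key 12: smallest pos >= 12 is 23 -> NB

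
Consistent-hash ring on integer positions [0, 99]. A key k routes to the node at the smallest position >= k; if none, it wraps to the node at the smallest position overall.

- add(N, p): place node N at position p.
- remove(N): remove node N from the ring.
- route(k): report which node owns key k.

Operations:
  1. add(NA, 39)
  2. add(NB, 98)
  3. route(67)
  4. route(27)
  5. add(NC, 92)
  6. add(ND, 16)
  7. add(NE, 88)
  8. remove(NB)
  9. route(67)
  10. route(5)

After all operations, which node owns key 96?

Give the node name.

Answer: ND

Derivation:
Op 1: add NA@39 -> ring=[39:NA]
Op 2: add NB@98 -> ring=[39:NA,98:NB]
Op 3: route key 67: smallest pos >= 67 is 98 -> NB
Op 4: route key 27: smallest pos >= 27 is 39 -> NA
Op 5: add NC@92 -> ring=[39:NA,92:NC,98:NB]
Op 6: add ND@16 -> ring=[16:ND,39:NA,92:NC,98:NB]
Op 7: add NE@88 -> ring=[16:ND,39:NA,88:NE,92:NC,98:NB]
Op 8: remove NB -> ring=[16:ND,39:NA,88:NE,92:NC]
Op 9: route key 67: smallest pos >= 67 is 88 -> NE
Op 10: route key 5: smallest pos >= 5 is 16 -> ND
Final route key 96: none >= 96, wrap to smallest pos 16 -> ND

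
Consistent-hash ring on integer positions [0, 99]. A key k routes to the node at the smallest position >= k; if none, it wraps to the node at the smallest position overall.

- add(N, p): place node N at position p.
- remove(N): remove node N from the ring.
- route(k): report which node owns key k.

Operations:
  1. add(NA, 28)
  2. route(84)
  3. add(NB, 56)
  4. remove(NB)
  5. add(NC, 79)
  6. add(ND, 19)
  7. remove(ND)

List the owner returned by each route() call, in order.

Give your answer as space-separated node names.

Op 1: add NA@28 -> ring=[28:NA]
Op 2: route key 84: none >= 84, wrap to smallest pos 28 -> NA
Op 3: add NB@56 -> ring=[28:NA,56:NB]
Op 4: remove NB -> ring=[28:NA]
Op 5: add NC@79 -> ring=[28:NA,79:NC]
Op 6: add ND@19 -> ring=[19:ND,28:NA,79:NC]
Op 7: remove ND -> ring=[28:NA,79:NC]

Answer: NA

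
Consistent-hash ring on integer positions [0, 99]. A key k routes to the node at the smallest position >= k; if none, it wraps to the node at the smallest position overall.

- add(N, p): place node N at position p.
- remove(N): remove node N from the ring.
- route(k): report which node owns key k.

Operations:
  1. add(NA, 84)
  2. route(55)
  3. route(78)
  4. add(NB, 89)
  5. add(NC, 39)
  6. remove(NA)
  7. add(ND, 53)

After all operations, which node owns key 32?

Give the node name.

Op 1: add NA@84 -> ring=[84:NA]
Op 2: route key 55: smallest pos >= 55 is 84 -> NA
Op 3: route key 78: smallest pos >= 78 is 84 -> NA
Op 4: add NB@89 -> ring=[84:NA,89:NB]
Op 5: add NC@39 -> ring=[39:NC,84:NA,89:NB]
Op 6: remove NA -> ring=[39:NC,89:NB]
Op 7: add ND@53 -> ring=[39:NC,53:ND,89:NB]
Final route key 32: smallest pos >= 32 is 39 -> NC

Answer: NC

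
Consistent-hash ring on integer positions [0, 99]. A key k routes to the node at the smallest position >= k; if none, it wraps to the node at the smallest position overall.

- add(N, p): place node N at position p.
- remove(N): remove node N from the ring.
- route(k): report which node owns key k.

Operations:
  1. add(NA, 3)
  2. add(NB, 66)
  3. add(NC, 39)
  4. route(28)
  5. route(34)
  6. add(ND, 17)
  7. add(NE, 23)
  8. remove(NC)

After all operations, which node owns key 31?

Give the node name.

Answer: NB

Derivation:
Op 1: add NA@3 -> ring=[3:NA]
Op 2: add NB@66 -> ring=[3:NA,66:NB]
Op 3: add NC@39 -> ring=[3:NA,39:NC,66:NB]
Op 4: route key 28: smallest pos >= 28 is 39 -> NC
Op 5: route key 34: smallest pos >= 34 is 39 -> NC
Op 6: add ND@17 -> ring=[3:NA,17:ND,39:NC,66:NB]
Op 7: add NE@23 -> ring=[3:NA,17:ND,23:NE,39:NC,66:NB]
Op 8: remove NC -> ring=[3:NA,17:ND,23:NE,66:NB]
Final route key 31: smallest pos >= 31 is 66 -> NB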